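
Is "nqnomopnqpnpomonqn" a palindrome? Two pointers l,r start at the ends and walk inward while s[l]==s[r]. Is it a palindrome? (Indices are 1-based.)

[1,18] 'n'=='n' → l++,r--
[2,17] 'q'=='q' → l++,r--
[3,16] 'n'=='n' → l++,r--
[4,15] 'o'=='o' → l++,r--
[5,14] 'm'=='m' → l++,r--
[6,13] 'o'=='o' → l++,r--
[7,12] 'p'=='p' → l++,r--
[8,11] 'n'=='n' → l++,r--
[9,10] 'q'!='p' → stop

not a palindrome (mismatch at 9,10)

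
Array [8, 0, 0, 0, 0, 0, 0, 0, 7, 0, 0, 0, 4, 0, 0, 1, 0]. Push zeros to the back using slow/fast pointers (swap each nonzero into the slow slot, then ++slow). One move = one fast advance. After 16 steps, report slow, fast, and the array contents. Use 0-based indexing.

slow=4, fast=16, a=[8, 7, 4, 1, 0, 0, 0, 0, 0, 0, 0, 0, 0, 0, 0, 0, 0]

(s=0,f=0) a[fast]=8≠0 swap→a[0]=8 → slow++,fast++
(s=1,f=1) a[fast]=0 → fast++
(s=1,f=2) a[fast]=0 → fast++
(s=1,f=3) a[fast]=0 → fast++
(s=1,f=4) a[fast]=0 → fast++
(s=1,f=5) a[fast]=0 → fast++
(s=1,f=6) a[fast]=0 → fast++
(s=1,f=7) a[fast]=0 → fast++
(s=1,f=8) a[fast]=7≠0 swap→a[1]=7 → slow++,fast++
(s=2,f=9) a[fast]=0 → fast++
(s=2,f=10) a[fast]=0 → fast++
(s=2,f=11) a[fast]=0 → fast++
(s=2,f=12) a[fast]=4≠0 swap→a[2]=4 → slow++,fast++
(s=3,f=13) a[fast]=0 → fast++
(s=3,f=14) a[fast]=0 → fast++
(s=3,f=15) a[fast]=1≠0 swap→a[3]=1 → slow++,fast++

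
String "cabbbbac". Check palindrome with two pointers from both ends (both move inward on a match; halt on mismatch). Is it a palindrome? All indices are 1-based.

palindrome

[1,8] 'c'=='c' → l++,r--
[2,7] 'a'=='a' → l++,r--
[3,6] 'b'=='b' → l++,r--
[4,5] 'b'=='b' → l++,r--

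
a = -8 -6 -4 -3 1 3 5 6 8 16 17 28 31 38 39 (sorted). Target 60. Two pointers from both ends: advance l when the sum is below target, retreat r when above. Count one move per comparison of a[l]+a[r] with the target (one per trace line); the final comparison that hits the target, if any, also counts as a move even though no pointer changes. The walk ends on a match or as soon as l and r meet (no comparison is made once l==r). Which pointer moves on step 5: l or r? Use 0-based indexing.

[0,14] -8+39=31 <60 → l++
[1,14] -6+39=33 <60 → l++
[2,14] -4+39=35 <60 → l++
[3,14] -3+39=36 <60 → l++
[4,14] 1+39=40 <60 → l++

l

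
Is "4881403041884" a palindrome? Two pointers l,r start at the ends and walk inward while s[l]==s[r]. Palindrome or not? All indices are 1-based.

[1,13] '4'=='4' → l++,r--
[2,12] '8'=='8' → l++,r--
[3,11] '8'=='8' → l++,r--
[4,10] '1'=='1' → l++,r--
[5,9] '4'=='4' → l++,r--
[6,8] '0'=='0' → l++,r--

palindrome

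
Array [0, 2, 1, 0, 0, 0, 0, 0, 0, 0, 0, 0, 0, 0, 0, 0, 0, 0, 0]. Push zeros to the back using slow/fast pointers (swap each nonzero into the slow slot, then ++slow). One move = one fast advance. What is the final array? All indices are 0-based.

slow=0 fast=0: a[fast]=0, fast++
slow=0 fast=1: a[fast]=2≠0 swap→a[0]=2, slow++,fast++
slow=1 fast=2: a[fast]=1≠0 swap→a[1]=1, slow++,fast++
slow=2 fast=3: a[fast]=0, fast++
slow=2 fast=4: a[fast]=0, fast++
slow=2 fast=5: a[fast]=0, fast++
slow=2 fast=6: a[fast]=0, fast++
slow=2 fast=7: a[fast]=0, fast++
slow=2 fast=8: a[fast]=0, fast++
slow=2 fast=9: a[fast]=0, fast++
slow=2 fast=10: a[fast]=0, fast++
slow=2 fast=11: a[fast]=0, fast++
slow=2 fast=12: a[fast]=0, fast++
slow=2 fast=13: a[fast]=0, fast++
slow=2 fast=14: a[fast]=0, fast++
slow=2 fast=15: a[fast]=0, fast++
slow=2 fast=16: a[fast]=0, fast++
slow=2 fast=17: a[fast]=0, fast++
slow=2 fast=18: a[fast]=0, fast++

[2, 1, 0, 0, 0, 0, 0, 0, 0, 0, 0, 0, 0, 0, 0, 0, 0, 0, 0]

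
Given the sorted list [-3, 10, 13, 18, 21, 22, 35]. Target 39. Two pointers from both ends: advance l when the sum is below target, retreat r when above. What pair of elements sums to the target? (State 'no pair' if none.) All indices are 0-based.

[0,6] -3+35=32 <39 → l++
[1,6] 10+35=45 >39 → r--
[1,5] 10+22=32 <39 → l++
[2,5] 13+22=35 <39 → l++
[3,5] 18+22=40 >39 → r--
[3,4] 18+21=39 → found

(18, 21)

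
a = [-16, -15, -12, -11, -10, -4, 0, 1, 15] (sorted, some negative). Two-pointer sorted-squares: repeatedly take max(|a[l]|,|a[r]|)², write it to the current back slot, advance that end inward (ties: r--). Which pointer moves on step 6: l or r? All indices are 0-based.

l

[0,8] |-16|>|15| out[8]=256 → l++
[1,8] |-15|<=|15| out[7]=225 → r--
[1,7] |-15|>|1| out[6]=225 → l++
[2,7] |-12|>|1| out[5]=144 → l++
[3,7] |-11|>|1| out[4]=121 → l++
[4,7] |-10|>|1| out[3]=100 → l++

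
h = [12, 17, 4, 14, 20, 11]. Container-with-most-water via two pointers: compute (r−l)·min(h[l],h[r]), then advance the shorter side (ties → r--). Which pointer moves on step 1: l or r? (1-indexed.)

r

[1,6] min(12,11)*5=55 best=55 * → r--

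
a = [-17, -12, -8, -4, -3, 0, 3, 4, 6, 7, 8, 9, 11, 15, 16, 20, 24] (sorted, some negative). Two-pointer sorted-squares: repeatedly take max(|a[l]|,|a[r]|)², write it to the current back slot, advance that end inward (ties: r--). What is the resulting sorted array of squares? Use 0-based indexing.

[0,16] |-17|<=|24| out[16]=576 → r--
[0,15] |-17|<=|20| out[15]=400 → r--
[0,14] |-17|>|16| out[14]=289 → l++
[1,14] |-12|<=|16| out[13]=256 → r--
[1,13] |-12|<=|15| out[12]=225 → r--
[1,12] |-12|>|11| out[11]=144 → l++
[2,12] |-8|<=|11| out[10]=121 → r--
[2,11] |-8|<=|9| out[9]=81 → r--
[2,10] |-8|<=|8| out[8]=64 → r--
[2,9] |-8|>|7| out[7]=64 → l++
[3,9] |-4|<=|7| out[6]=49 → r--
[3,8] |-4|<=|6| out[5]=36 → r--
[3,7] |-4|<=|4| out[4]=16 → r--
[3,6] |-4|>|3| out[3]=16 → l++
[4,6] |-3|<=|3| out[2]=9 → r--
[4,5] |-3|>|0| out[1]=9 → l++
[5,5] |0|<=|0| out[0]=0 → r--

[0, 9, 9, 16, 16, 36, 49, 64, 64, 81, 121, 144, 225, 256, 289, 400, 576]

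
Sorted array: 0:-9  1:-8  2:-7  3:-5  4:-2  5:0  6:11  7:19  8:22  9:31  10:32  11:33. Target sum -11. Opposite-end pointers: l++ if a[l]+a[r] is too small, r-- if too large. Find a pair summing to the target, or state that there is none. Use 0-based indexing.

(-9, -2)

[0,11] -9+33=24 >-11 → r--
[0,10] -9+32=23 >-11 → r--
[0,9] -9+31=22 >-11 → r--
[0,8] -9+22=13 >-11 → r--
[0,7] -9+19=10 >-11 → r--
[0,6] -9+11=2 >-11 → r--
[0,5] -9+0=-9 >-11 → r--
[0,4] -9+-2=-11 → found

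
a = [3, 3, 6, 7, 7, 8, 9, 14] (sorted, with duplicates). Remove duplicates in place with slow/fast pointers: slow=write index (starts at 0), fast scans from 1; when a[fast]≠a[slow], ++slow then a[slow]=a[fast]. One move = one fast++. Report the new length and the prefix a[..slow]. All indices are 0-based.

(s=0,f=1) a[fast]=3=a[slow] dup → fast++
(s=0,f=2) a[fast]=6≠a[slow]=3 write a[1]=6 → slow++,fast++
(s=1,f=3) a[fast]=7≠a[slow]=6 write a[2]=7 → slow++,fast++
(s=2,f=4) a[fast]=7=a[slow] dup → fast++
(s=2,f=5) a[fast]=8≠a[slow]=7 write a[3]=8 → slow++,fast++
(s=3,f=6) a[fast]=9≠a[slow]=8 write a[4]=9 → slow++,fast++
(s=4,f=7) a[fast]=14≠a[slow]=9 write a[5]=14 → slow++,fast++

length 6; prefix = [3, 6, 7, 8, 9, 14]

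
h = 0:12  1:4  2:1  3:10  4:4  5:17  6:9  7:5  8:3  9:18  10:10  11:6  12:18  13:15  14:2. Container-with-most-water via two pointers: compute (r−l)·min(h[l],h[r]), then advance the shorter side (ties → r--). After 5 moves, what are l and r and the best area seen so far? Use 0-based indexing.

l=0 r=14: min(12,2)*14=28 best=28 *, r--
l=0 r=13: min(12,15)*13=156 best=156 *, l++
l=1 r=13: min(4,15)*12=48 best=156, l++
l=2 r=13: min(1,15)*11=11 best=156, l++
l=3 r=13: min(10,15)*10=100 best=156, l++

l=4, r=13, best area=156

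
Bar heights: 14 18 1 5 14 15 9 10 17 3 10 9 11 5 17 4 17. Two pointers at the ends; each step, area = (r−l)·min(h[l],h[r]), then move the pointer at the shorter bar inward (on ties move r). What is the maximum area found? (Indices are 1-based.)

l=1 r=17: min(14,17)*16=224 best=224 *, l++
l=2 r=17: min(18,17)*15=255 best=255 *, r--
l=2 r=16: min(18,4)*14=56 best=255, r--
l=2 r=15: min(18,17)*13=221 best=255, r--
l=2 r=14: min(18,5)*12=60 best=255, r--
l=2 r=13: min(18,11)*11=121 best=255, r--
l=2 r=12: min(18,9)*10=90 best=255, r--
l=2 r=11: min(18,10)*9=90 best=255, r--
l=2 r=10: min(18,3)*8=24 best=255, r--
l=2 r=9: min(18,17)*7=119 best=255, r--
l=2 r=8: min(18,10)*6=60 best=255, r--
l=2 r=7: min(18,9)*5=45 best=255, r--
l=2 r=6: min(18,15)*4=60 best=255, r--
l=2 r=5: min(18,14)*3=42 best=255, r--
l=2 r=4: min(18,5)*2=10 best=255, r--
l=2 r=3: min(18,1)*1=1 best=255, r--

max area = 255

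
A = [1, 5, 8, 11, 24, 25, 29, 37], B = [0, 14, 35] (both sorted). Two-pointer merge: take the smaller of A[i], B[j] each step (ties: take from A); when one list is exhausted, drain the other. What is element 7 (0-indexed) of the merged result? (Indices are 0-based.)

i=0 j=0: A[i]=1>B[j]=0 take 0, j++
i=0 j=1: A[i]=1<=B[j]=14 take 1, i++
i=1 j=1: A[i]=5<=B[j]=14 take 5, i++
i=2 j=1: A[i]=8<=B[j]=14 take 8, i++
i=3 j=1: A[i]=11<=B[j]=14 take 11, i++
i=4 j=1: A[i]=24>B[j]=14 take 14, j++
i=4 j=2: A[i]=24<=B[j]=35 take 24, i++
i=5 j=2: A[i]=25<=B[j]=35 take 25, i++
i=6 j=2: A[i]=29<=B[j]=35 take 29, i++
i=7 j=2: A[i]=37>B[j]=35 take 35, j++
i=7 j=3: B done, take A[i]=37, i++

merged[7] = 25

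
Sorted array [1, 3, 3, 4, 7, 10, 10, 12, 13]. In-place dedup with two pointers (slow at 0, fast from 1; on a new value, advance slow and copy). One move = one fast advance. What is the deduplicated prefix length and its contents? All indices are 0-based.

length 7; prefix = [1, 3, 4, 7, 10, 12, 13]

(s=0,f=1) a[fast]=3≠a[slow]=1 write a[1]=3 → slow++,fast++
(s=1,f=2) a[fast]=3=a[slow] dup → fast++
(s=1,f=3) a[fast]=4≠a[slow]=3 write a[2]=4 → slow++,fast++
(s=2,f=4) a[fast]=7≠a[slow]=4 write a[3]=7 → slow++,fast++
(s=3,f=5) a[fast]=10≠a[slow]=7 write a[4]=10 → slow++,fast++
(s=4,f=6) a[fast]=10=a[slow] dup → fast++
(s=4,f=7) a[fast]=12≠a[slow]=10 write a[5]=12 → slow++,fast++
(s=5,f=8) a[fast]=13≠a[slow]=12 write a[6]=13 → slow++,fast++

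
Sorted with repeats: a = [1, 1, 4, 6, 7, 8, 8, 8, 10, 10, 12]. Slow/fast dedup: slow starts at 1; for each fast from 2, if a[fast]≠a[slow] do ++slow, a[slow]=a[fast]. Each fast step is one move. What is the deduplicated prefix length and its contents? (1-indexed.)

length 7; prefix = [1, 4, 6, 7, 8, 10, 12]

slow=1 fast=2: a[fast]=1=a[slow] dup, fast++
slow=1 fast=3: a[fast]=4≠a[slow]=1 write a[2]=4, slow++,fast++
slow=2 fast=4: a[fast]=6≠a[slow]=4 write a[3]=6, slow++,fast++
slow=3 fast=5: a[fast]=7≠a[slow]=6 write a[4]=7, slow++,fast++
slow=4 fast=6: a[fast]=8≠a[slow]=7 write a[5]=8, slow++,fast++
slow=5 fast=7: a[fast]=8=a[slow] dup, fast++
slow=5 fast=8: a[fast]=8=a[slow] dup, fast++
slow=5 fast=9: a[fast]=10≠a[slow]=8 write a[6]=10, slow++,fast++
slow=6 fast=10: a[fast]=10=a[slow] dup, fast++
slow=6 fast=11: a[fast]=12≠a[slow]=10 write a[7]=12, slow++,fast++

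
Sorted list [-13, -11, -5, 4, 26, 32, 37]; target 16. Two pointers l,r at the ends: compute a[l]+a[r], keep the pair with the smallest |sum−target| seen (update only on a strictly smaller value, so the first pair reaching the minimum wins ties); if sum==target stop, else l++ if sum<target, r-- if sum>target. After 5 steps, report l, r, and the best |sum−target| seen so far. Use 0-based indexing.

[0,6] -13+37=24 d=8 * → r--
[0,5] -13+32=19 d=3 * → r--
[0,4] -13+26=13 d=3 → l++
[1,4] -11+26=15 d=1 * → l++
[2,4] -5+26=21 d=5 → r--

l=2, r=3, best |Δ|=1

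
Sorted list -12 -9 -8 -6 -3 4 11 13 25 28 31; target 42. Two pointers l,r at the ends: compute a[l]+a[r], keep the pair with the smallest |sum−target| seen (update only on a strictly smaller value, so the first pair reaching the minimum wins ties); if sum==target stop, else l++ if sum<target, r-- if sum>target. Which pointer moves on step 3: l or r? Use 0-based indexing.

l

[0,10] -12+31=19 d=23 * → l++
[1,10] -9+31=22 d=20 * → l++
[2,10] -8+31=23 d=19 * → l++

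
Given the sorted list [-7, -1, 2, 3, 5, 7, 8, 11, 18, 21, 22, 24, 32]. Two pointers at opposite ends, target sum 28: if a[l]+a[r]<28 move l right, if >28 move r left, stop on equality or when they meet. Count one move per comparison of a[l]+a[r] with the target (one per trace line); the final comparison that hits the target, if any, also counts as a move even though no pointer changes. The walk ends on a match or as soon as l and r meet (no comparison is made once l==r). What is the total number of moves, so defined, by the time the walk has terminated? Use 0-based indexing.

[0,12] -7+32=25 <28 → l++
[1,12] -1+32=31 >28 → r--
[1,11] -1+24=23 <28 → l++
[2,11] 2+24=26 <28 → l++
[3,11] 3+24=27 <28 → l++
[4,11] 5+24=29 >28 → r--
[4,10] 5+22=27 <28 → l++
[5,10] 7+22=29 >28 → r--
[5,9] 7+21=28 → found

9 moves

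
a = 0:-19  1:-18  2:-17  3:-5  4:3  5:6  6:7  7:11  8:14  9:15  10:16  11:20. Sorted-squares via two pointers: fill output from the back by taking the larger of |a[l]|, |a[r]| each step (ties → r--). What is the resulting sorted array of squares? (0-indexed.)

[0,11] |-19|<=|20| out[11]=400 → r--
[0,10] |-19|>|16| out[10]=361 → l++
[1,10] |-18|>|16| out[9]=324 → l++
[2,10] |-17|>|16| out[8]=289 → l++
[3,10] |-5|<=|16| out[7]=256 → r--
[3,9] |-5|<=|15| out[6]=225 → r--
[3,8] |-5|<=|14| out[5]=196 → r--
[3,7] |-5|<=|11| out[4]=121 → r--
[3,6] |-5|<=|7| out[3]=49 → r--
[3,5] |-5|<=|6| out[2]=36 → r--
[3,4] |-5|>|3| out[1]=25 → l++
[4,4] |3|<=|3| out[0]=9 → r--

[9, 25, 36, 49, 121, 196, 225, 256, 289, 324, 361, 400]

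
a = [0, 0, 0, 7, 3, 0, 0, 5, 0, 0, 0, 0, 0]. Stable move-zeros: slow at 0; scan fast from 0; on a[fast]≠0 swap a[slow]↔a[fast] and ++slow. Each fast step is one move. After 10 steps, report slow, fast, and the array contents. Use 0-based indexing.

slow=3, fast=10, a=[7, 3, 5, 0, 0, 0, 0, 0, 0, 0, 0, 0, 0]

(s=0,f=0) a[fast]=0 → fast++
(s=0,f=1) a[fast]=0 → fast++
(s=0,f=2) a[fast]=0 → fast++
(s=0,f=3) a[fast]=7≠0 swap→a[0]=7 → slow++,fast++
(s=1,f=4) a[fast]=3≠0 swap→a[1]=3 → slow++,fast++
(s=2,f=5) a[fast]=0 → fast++
(s=2,f=6) a[fast]=0 → fast++
(s=2,f=7) a[fast]=5≠0 swap→a[2]=5 → slow++,fast++
(s=3,f=8) a[fast]=0 → fast++
(s=3,f=9) a[fast]=0 → fast++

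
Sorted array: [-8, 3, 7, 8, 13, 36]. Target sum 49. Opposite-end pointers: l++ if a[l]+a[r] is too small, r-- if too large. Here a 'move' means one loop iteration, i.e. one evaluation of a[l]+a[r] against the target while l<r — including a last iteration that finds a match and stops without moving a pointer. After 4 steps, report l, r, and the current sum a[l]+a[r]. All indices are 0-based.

l=4, r=5, sum=49

[0,5] -8+36=28 <49 → l++
[1,5] 3+36=39 <49 → l++
[2,5] 7+36=43 <49 → l++
[3,5] 8+36=44 <49 → l++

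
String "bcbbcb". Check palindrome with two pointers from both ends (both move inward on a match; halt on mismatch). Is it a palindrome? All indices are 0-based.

palindrome

[0,5] 'b'=='b' → l++,r--
[1,4] 'c'=='c' → l++,r--
[2,3] 'b'=='b' → l++,r--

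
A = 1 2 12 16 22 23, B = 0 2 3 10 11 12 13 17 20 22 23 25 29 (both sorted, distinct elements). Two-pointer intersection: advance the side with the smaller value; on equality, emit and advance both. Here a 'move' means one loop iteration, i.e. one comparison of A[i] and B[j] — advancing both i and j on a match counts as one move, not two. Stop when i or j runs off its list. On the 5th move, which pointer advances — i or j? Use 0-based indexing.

i=0 j=0: 1>0, j++
i=0 j=1: 1<2, i++
i=1 j=1: 2==2 emit, i++,j++
i=2 j=2: 12>3, j++
i=2 j=3: 12>10, j++

j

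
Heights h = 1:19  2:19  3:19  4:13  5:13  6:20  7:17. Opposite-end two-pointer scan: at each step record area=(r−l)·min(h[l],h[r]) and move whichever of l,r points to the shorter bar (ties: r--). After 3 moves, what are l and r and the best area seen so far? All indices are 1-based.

l=1 r=7: min(19,17)*6=102 best=102 *, r--
l=1 r=6: min(19,20)*5=95 best=102, l++
l=2 r=6: min(19,20)*4=76 best=102, l++

l=3, r=6, best area=102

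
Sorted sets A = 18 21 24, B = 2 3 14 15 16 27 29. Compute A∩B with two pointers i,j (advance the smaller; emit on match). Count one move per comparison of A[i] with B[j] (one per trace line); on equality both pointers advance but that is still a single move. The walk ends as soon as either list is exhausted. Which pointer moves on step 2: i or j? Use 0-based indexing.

[i=0,j=0] 18>2 → j++
[i=0,j=1] 18>3 → j++

j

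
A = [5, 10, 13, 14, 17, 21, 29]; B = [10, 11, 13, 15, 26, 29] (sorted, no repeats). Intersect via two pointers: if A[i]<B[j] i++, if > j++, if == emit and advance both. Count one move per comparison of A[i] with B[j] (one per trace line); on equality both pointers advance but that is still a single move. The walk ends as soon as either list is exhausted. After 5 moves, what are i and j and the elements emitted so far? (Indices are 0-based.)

i=4, j=3, emitted=[10, 13]

i=0 j=0: 5<10, i++
i=1 j=0: 10==10 emit, i++,j++
i=2 j=1: 13>11, j++
i=2 j=2: 13==13 emit, i++,j++
i=3 j=3: 14<15, i++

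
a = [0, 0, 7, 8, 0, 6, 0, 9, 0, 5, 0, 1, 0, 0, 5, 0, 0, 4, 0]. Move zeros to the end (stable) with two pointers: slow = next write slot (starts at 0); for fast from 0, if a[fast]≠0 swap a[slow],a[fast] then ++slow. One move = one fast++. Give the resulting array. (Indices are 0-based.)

[7, 8, 6, 9, 5, 1, 5, 4, 0, 0, 0, 0, 0, 0, 0, 0, 0, 0, 0]

(s=0,f=0) a[fast]=0 → fast++
(s=0,f=1) a[fast]=0 → fast++
(s=0,f=2) a[fast]=7≠0 swap→a[0]=7 → slow++,fast++
(s=1,f=3) a[fast]=8≠0 swap→a[1]=8 → slow++,fast++
(s=2,f=4) a[fast]=0 → fast++
(s=2,f=5) a[fast]=6≠0 swap→a[2]=6 → slow++,fast++
(s=3,f=6) a[fast]=0 → fast++
(s=3,f=7) a[fast]=9≠0 swap→a[3]=9 → slow++,fast++
(s=4,f=8) a[fast]=0 → fast++
(s=4,f=9) a[fast]=5≠0 swap→a[4]=5 → slow++,fast++
(s=5,f=10) a[fast]=0 → fast++
(s=5,f=11) a[fast]=1≠0 swap→a[5]=1 → slow++,fast++
(s=6,f=12) a[fast]=0 → fast++
(s=6,f=13) a[fast]=0 → fast++
(s=6,f=14) a[fast]=5≠0 swap→a[6]=5 → slow++,fast++
(s=7,f=15) a[fast]=0 → fast++
(s=7,f=16) a[fast]=0 → fast++
(s=7,f=17) a[fast]=4≠0 swap→a[7]=4 → slow++,fast++
(s=8,f=18) a[fast]=0 → fast++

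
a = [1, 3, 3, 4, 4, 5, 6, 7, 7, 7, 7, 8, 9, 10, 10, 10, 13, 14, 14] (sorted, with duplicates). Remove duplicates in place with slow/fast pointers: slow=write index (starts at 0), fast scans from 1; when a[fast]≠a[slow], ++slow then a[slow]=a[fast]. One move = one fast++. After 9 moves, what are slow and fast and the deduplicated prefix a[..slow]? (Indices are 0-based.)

slow=0 fast=1: a[fast]=3≠a[slow]=1 write a[1]=3, slow++,fast++
slow=1 fast=2: a[fast]=3=a[slow] dup, fast++
slow=1 fast=3: a[fast]=4≠a[slow]=3 write a[2]=4, slow++,fast++
slow=2 fast=4: a[fast]=4=a[slow] dup, fast++
slow=2 fast=5: a[fast]=5≠a[slow]=4 write a[3]=5, slow++,fast++
slow=3 fast=6: a[fast]=6≠a[slow]=5 write a[4]=6, slow++,fast++
slow=4 fast=7: a[fast]=7≠a[slow]=6 write a[5]=7, slow++,fast++
slow=5 fast=8: a[fast]=7=a[slow] dup, fast++
slow=5 fast=9: a[fast]=7=a[slow] dup, fast++

slow=5, fast=10, prefix=[1, 3, 4, 5, 6, 7]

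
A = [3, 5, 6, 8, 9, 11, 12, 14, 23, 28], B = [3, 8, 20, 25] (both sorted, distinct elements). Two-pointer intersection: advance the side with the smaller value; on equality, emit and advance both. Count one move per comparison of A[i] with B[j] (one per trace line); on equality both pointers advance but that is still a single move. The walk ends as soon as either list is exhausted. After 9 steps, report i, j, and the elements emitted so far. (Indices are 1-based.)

i=9, j=4, emitted=[3, 8]

[i=1,j=1] 3==3 emit → i++,j++
[i=2,j=2] 5<8 → i++
[i=3,j=2] 6<8 → i++
[i=4,j=2] 8==8 emit → i++,j++
[i=5,j=3] 9<20 → i++
[i=6,j=3] 11<20 → i++
[i=7,j=3] 12<20 → i++
[i=8,j=3] 14<20 → i++
[i=9,j=3] 23>20 → j++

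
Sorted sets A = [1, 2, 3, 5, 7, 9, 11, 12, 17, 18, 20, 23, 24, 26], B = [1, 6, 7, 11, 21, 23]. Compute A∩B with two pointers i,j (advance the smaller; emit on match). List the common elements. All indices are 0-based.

i=0 j=0: 1==1 emit, i++,j++
i=1 j=1: 2<6, i++
i=2 j=1: 3<6, i++
i=3 j=1: 5<6, i++
i=4 j=1: 7>6, j++
i=4 j=2: 7==7 emit, i++,j++
i=5 j=3: 9<11, i++
i=6 j=3: 11==11 emit, i++,j++
i=7 j=4: 12<21, i++
i=8 j=4: 17<21, i++
i=9 j=4: 18<21, i++
i=10 j=4: 20<21, i++
i=11 j=4: 23>21, j++
i=11 j=5: 23==23 emit, i++,j++

intersection = [1, 7, 11, 23]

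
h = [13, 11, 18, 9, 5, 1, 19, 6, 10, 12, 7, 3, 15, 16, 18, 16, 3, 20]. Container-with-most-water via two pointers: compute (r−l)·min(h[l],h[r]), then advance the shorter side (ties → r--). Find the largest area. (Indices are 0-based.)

max area = 270

[0,17] min(13,20)*17=221 best=221 * → l++
[1,17] min(11,20)*16=176 best=221 → l++
[2,17] min(18,20)*15=270 best=270 * → l++
[3,17] min(9,20)*14=126 best=270 → l++
[4,17] min(5,20)*13=65 best=270 → l++
[5,17] min(1,20)*12=12 best=270 → l++
[6,17] min(19,20)*11=209 best=270 → l++
[7,17] min(6,20)*10=60 best=270 → l++
[8,17] min(10,20)*9=90 best=270 → l++
[9,17] min(12,20)*8=96 best=270 → l++
[10,17] min(7,20)*7=49 best=270 → l++
[11,17] min(3,20)*6=18 best=270 → l++
[12,17] min(15,20)*5=75 best=270 → l++
[13,17] min(16,20)*4=64 best=270 → l++
[14,17] min(18,20)*3=54 best=270 → l++
[15,17] min(16,20)*2=32 best=270 → l++
[16,17] min(3,20)*1=3 best=270 → l++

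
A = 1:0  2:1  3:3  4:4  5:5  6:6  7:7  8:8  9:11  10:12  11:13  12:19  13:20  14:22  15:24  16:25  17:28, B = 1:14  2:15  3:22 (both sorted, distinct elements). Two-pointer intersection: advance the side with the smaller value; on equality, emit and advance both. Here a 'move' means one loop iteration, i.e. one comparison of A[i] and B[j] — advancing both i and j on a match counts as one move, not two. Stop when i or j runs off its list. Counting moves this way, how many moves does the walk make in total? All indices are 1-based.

16 moves

[i=1,j=1] 0<14 → i++
[i=2,j=1] 1<14 → i++
[i=3,j=1] 3<14 → i++
[i=4,j=1] 4<14 → i++
[i=5,j=1] 5<14 → i++
[i=6,j=1] 6<14 → i++
[i=7,j=1] 7<14 → i++
[i=8,j=1] 8<14 → i++
[i=9,j=1] 11<14 → i++
[i=10,j=1] 12<14 → i++
[i=11,j=1] 13<14 → i++
[i=12,j=1] 19>14 → j++
[i=12,j=2] 19>15 → j++
[i=12,j=3] 19<22 → i++
[i=13,j=3] 20<22 → i++
[i=14,j=3] 22==22 emit → i++,j++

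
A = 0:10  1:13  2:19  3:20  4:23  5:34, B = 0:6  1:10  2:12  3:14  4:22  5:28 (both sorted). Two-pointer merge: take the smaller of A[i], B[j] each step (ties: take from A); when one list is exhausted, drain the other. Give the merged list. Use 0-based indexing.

[6, 10, 10, 12, 13, 14, 19, 20, 22, 23, 28, 34]

[i=0,j=0] A[i]=10>B[j]=6 take 6 → j++
[i=0,j=1] A[i]=10<=B[j]=10 take 10 → i++
[i=1,j=1] A[i]=13>B[j]=10 take 10 → j++
[i=1,j=2] A[i]=13>B[j]=12 take 12 → j++
[i=1,j=3] A[i]=13<=B[j]=14 take 13 → i++
[i=2,j=3] A[i]=19>B[j]=14 take 14 → j++
[i=2,j=4] A[i]=19<=B[j]=22 take 19 → i++
[i=3,j=4] A[i]=20<=B[j]=22 take 20 → i++
[i=4,j=4] A[i]=23>B[j]=22 take 22 → j++
[i=4,j=5] A[i]=23<=B[j]=28 take 23 → i++
[i=5,j=5] A[i]=34>B[j]=28 take 28 → j++
[i=5,j=6] B done, take A[i]=34 → i++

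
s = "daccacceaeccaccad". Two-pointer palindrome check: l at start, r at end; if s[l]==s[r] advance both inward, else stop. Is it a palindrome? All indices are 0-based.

[0,16] 'd'=='d' → l++,r--
[1,15] 'a'=='a' → l++,r--
[2,14] 'c'=='c' → l++,r--
[3,13] 'c'=='c' → l++,r--
[4,12] 'a'=='a' → l++,r--
[5,11] 'c'=='c' → l++,r--
[6,10] 'c'=='c' → l++,r--
[7,9] 'e'=='e' → l++,r--

palindrome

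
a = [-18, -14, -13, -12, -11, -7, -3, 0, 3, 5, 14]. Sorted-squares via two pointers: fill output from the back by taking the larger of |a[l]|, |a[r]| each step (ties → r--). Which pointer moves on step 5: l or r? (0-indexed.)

l=0 r=10: |-18|>|14| out[10]=324, l++
l=1 r=10: |-14|<=|14| out[9]=196, r--
l=1 r=9: |-14|>|5| out[8]=196, l++
l=2 r=9: |-13|>|5| out[7]=169, l++
l=3 r=9: |-12|>|5| out[6]=144, l++

l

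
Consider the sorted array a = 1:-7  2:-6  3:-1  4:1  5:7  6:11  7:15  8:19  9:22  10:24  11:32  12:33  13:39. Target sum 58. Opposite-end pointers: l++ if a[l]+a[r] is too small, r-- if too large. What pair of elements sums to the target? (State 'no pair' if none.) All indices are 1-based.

(19, 39)

l=1 r=13: -7+39=32 <58, l++
l=2 r=13: -6+39=33 <58, l++
l=3 r=13: -1+39=38 <58, l++
l=4 r=13: 1+39=40 <58, l++
l=5 r=13: 7+39=46 <58, l++
l=6 r=13: 11+39=50 <58, l++
l=7 r=13: 15+39=54 <58, l++
l=8 r=13: 19+39=58, found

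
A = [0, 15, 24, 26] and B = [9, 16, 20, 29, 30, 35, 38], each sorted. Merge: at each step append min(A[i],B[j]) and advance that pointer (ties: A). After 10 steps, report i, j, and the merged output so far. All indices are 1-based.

i=1 j=1: A[i]=0<=B[j]=9 take 0, i++
i=2 j=1: A[i]=15>B[j]=9 take 9, j++
i=2 j=2: A[i]=15<=B[j]=16 take 15, i++
i=3 j=2: A[i]=24>B[j]=16 take 16, j++
i=3 j=3: A[i]=24>B[j]=20 take 20, j++
i=3 j=4: A[i]=24<=B[j]=29 take 24, i++
i=4 j=4: A[i]=26<=B[j]=29 take 26, i++
i=5 j=4: A done, take B[j]=29, j++
i=5 j=5: A done, take B[j]=30, j++
i=5 j=6: A done, take B[j]=35, j++

i=5, j=7, merged so far=[0, 9, 15, 16, 20, 24, 26, 29, 30, 35]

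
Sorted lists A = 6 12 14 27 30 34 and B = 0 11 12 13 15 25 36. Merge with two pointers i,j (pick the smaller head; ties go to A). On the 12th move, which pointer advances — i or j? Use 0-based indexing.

i

i=0 j=0: A[i]=6>B[j]=0 take 0, j++
i=0 j=1: A[i]=6<=B[j]=11 take 6, i++
i=1 j=1: A[i]=12>B[j]=11 take 11, j++
i=1 j=2: A[i]=12<=B[j]=12 take 12, i++
i=2 j=2: A[i]=14>B[j]=12 take 12, j++
i=2 j=3: A[i]=14>B[j]=13 take 13, j++
i=2 j=4: A[i]=14<=B[j]=15 take 14, i++
i=3 j=4: A[i]=27>B[j]=15 take 15, j++
i=3 j=5: A[i]=27>B[j]=25 take 25, j++
i=3 j=6: A[i]=27<=B[j]=36 take 27, i++
i=4 j=6: A[i]=30<=B[j]=36 take 30, i++
i=5 j=6: A[i]=34<=B[j]=36 take 34, i++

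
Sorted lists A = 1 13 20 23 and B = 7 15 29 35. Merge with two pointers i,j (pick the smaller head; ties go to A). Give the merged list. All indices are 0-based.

i=0 j=0: A[i]=1<=B[j]=7 take 1, i++
i=1 j=0: A[i]=13>B[j]=7 take 7, j++
i=1 j=1: A[i]=13<=B[j]=15 take 13, i++
i=2 j=1: A[i]=20>B[j]=15 take 15, j++
i=2 j=2: A[i]=20<=B[j]=29 take 20, i++
i=3 j=2: A[i]=23<=B[j]=29 take 23, i++
i=4 j=2: A done, take B[j]=29, j++
i=4 j=3: A done, take B[j]=35, j++

[1, 7, 13, 15, 20, 23, 29, 35]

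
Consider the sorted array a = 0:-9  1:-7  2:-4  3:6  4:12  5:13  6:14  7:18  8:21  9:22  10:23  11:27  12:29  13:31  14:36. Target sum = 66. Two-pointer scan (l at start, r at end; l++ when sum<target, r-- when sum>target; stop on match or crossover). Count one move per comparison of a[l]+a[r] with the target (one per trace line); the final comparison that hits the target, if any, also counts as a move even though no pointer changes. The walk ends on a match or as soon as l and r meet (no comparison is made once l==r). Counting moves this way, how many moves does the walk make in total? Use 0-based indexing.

14 moves

l=0 r=14: -9+36=27 <66, l++
l=1 r=14: -7+36=29 <66, l++
l=2 r=14: -4+36=32 <66, l++
l=3 r=14: 6+36=42 <66, l++
l=4 r=14: 12+36=48 <66, l++
l=5 r=14: 13+36=49 <66, l++
l=6 r=14: 14+36=50 <66, l++
l=7 r=14: 18+36=54 <66, l++
l=8 r=14: 21+36=57 <66, l++
l=9 r=14: 22+36=58 <66, l++
l=10 r=14: 23+36=59 <66, l++
l=11 r=14: 27+36=63 <66, l++
l=12 r=14: 29+36=65 <66, l++
l=13 r=14: 31+36=67 >66, r--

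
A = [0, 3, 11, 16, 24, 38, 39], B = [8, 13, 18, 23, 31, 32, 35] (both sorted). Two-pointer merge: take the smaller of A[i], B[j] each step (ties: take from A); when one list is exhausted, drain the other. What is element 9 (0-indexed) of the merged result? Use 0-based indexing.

merged[9] = 31

[i=0,j=0] A[i]=0<=B[j]=8 take 0 → i++
[i=1,j=0] A[i]=3<=B[j]=8 take 3 → i++
[i=2,j=0] A[i]=11>B[j]=8 take 8 → j++
[i=2,j=1] A[i]=11<=B[j]=13 take 11 → i++
[i=3,j=1] A[i]=16>B[j]=13 take 13 → j++
[i=3,j=2] A[i]=16<=B[j]=18 take 16 → i++
[i=4,j=2] A[i]=24>B[j]=18 take 18 → j++
[i=4,j=3] A[i]=24>B[j]=23 take 23 → j++
[i=4,j=4] A[i]=24<=B[j]=31 take 24 → i++
[i=5,j=4] A[i]=38>B[j]=31 take 31 → j++
[i=5,j=5] A[i]=38>B[j]=32 take 32 → j++
[i=5,j=6] A[i]=38>B[j]=35 take 35 → j++
[i=5,j=7] B done, take A[i]=38 → i++
[i=6,j=7] B done, take A[i]=39 → i++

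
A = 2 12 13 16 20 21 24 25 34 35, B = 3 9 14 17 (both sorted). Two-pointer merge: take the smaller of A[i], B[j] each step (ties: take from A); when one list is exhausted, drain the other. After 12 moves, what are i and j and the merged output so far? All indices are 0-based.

i=0 j=0: A[i]=2<=B[j]=3 take 2, i++
i=1 j=0: A[i]=12>B[j]=3 take 3, j++
i=1 j=1: A[i]=12>B[j]=9 take 9, j++
i=1 j=2: A[i]=12<=B[j]=14 take 12, i++
i=2 j=2: A[i]=13<=B[j]=14 take 13, i++
i=3 j=2: A[i]=16>B[j]=14 take 14, j++
i=3 j=3: A[i]=16<=B[j]=17 take 16, i++
i=4 j=3: A[i]=20>B[j]=17 take 17, j++
i=4 j=4: B done, take A[i]=20, i++
i=5 j=4: B done, take A[i]=21, i++
i=6 j=4: B done, take A[i]=24, i++
i=7 j=4: B done, take A[i]=25, i++

i=8, j=4, merged so far=[2, 3, 9, 12, 13, 14, 16, 17, 20, 21, 24, 25]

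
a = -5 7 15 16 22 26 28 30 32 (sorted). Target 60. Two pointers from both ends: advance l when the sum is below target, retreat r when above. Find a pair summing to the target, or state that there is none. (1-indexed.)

(28, 32)

l=1 r=9: -5+32=27 <60, l++
l=2 r=9: 7+32=39 <60, l++
l=3 r=9: 15+32=47 <60, l++
l=4 r=9: 16+32=48 <60, l++
l=5 r=9: 22+32=54 <60, l++
l=6 r=9: 26+32=58 <60, l++
l=7 r=9: 28+32=60, found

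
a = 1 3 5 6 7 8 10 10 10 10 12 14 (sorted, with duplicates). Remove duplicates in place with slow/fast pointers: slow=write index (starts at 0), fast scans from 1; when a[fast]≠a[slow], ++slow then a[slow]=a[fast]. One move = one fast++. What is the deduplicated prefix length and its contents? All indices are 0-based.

slow=0 fast=1: a[fast]=3≠a[slow]=1 write a[1]=3, slow++,fast++
slow=1 fast=2: a[fast]=5≠a[slow]=3 write a[2]=5, slow++,fast++
slow=2 fast=3: a[fast]=6≠a[slow]=5 write a[3]=6, slow++,fast++
slow=3 fast=4: a[fast]=7≠a[slow]=6 write a[4]=7, slow++,fast++
slow=4 fast=5: a[fast]=8≠a[slow]=7 write a[5]=8, slow++,fast++
slow=5 fast=6: a[fast]=10≠a[slow]=8 write a[6]=10, slow++,fast++
slow=6 fast=7: a[fast]=10=a[slow] dup, fast++
slow=6 fast=8: a[fast]=10=a[slow] dup, fast++
slow=6 fast=9: a[fast]=10=a[slow] dup, fast++
slow=6 fast=10: a[fast]=12≠a[slow]=10 write a[7]=12, slow++,fast++
slow=7 fast=11: a[fast]=14≠a[slow]=12 write a[8]=14, slow++,fast++

length 9; prefix = [1, 3, 5, 6, 7, 8, 10, 12, 14]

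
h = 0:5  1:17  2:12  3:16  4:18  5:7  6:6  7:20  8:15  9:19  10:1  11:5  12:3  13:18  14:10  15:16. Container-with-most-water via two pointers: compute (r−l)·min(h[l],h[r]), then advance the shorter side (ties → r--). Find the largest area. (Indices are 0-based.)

l=0 r=15: min(5,16)*15=75 best=75 *, l++
l=1 r=15: min(17,16)*14=224 best=224 *, r--
l=1 r=14: min(17,10)*13=130 best=224, r--
l=1 r=13: min(17,18)*12=204 best=224, l++
l=2 r=13: min(12,18)*11=132 best=224, l++
l=3 r=13: min(16,18)*10=160 best=224, l++
l=4 r=13: min(18,18)*9=162 best=224, r--
l=4 r=12: min(18,3)*8=24 best=224, r--
l=4 r=11: min(18,5)*7=35 best=224, r--
l=4 r=10: min(18,1)*6=6 best=224, r--
l=4 r=9: min(18,19)*5=90 best=224, l++
l=5 r=9: min(7,19)*4=28 best=224, l++
l=6 r=9: min(6,19)*3=18 best=224, l++
l=7 r=9: min(20,19)*2=38 best=224, r--
l=7 r=8: min(20,15)*1=15 best=224, r--

max area = 224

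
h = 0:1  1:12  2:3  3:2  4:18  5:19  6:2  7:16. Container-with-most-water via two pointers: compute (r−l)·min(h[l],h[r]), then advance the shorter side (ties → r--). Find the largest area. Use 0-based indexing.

l=0 r=7: min(1,16)*7=7 best=7 *, l++
l=1 r=7: min(12,16)*6=72 best=72 *, l++
l=2 r=7: min(3,16)*5=15 best=72, l++
l=3 r=7: min(2,16)*4=8 best=72, l++
l=4 r=7: min(18,16)*3=48 best=72, r--
l=4 r=6: min(18,2)*2=4 best=72, r--
l=4 r=5: min(18,19)*1=18 best=72, l++

max area = 72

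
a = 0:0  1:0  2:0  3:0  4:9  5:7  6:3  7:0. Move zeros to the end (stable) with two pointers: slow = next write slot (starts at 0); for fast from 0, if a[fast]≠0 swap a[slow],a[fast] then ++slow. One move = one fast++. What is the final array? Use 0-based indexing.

[9, 7, 3, 0, 0, 0, 0, 0]

slow=0 fast=0: a[fast]=0, fast++
slow=0 fast=1: a[fast]=0, fast++
slow=0 fast=2: a[fast]=0, fast++
slow=0 fast=3: a[fast]=0, fast++
slow=0 fast=4: a[fast]=9≠0 swap→a[0]=9, slow++,fast++
slow=1 fast=5: a[fast]=7≠0 swap→a[1]=7, slow++,fast++
slow=2 fast=6: a[fast]=3≠0 swap→a[2]=3, slow++,fast++
slow=3 fast=7: a[fast]=0, fast++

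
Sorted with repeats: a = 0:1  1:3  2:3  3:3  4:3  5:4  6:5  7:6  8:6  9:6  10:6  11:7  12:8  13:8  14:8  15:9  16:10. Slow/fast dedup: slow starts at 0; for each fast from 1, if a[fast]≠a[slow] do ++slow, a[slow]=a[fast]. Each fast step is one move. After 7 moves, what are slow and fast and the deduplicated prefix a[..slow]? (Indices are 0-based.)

slow=4, fast=8, prefix=[1, 3, 4, 5, 6]

(s=0,f=1) a[fast]=3≠a[slow]=1 write a[1]=3 → slow++,fast++
(s=1,f=2) a[fast]=3=a[slow] dup → fast++
(s=1,f=3) a[fast]=3=a[slow] dup → fast++
(s=1,f=4) a[fast]=3=a[slow] dup → fast++
(s=1,f=5) a[fast]=4≠a[slow]=3 write a[2]=4 → slow++,fast++
(s=2,f=6) a[fast]=5≠a[slow]=4 write a[3]=5 → slow++,fast++
(s=3,f=7) a[fast]=6≠a[slow]=5 write a[4]=6 → slow++,fast++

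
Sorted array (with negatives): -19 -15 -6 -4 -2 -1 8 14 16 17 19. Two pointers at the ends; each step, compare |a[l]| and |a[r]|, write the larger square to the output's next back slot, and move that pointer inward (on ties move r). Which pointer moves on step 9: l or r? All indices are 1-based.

l=1 r=11: |-19|<=|19| out[11]=361, r--
l=1 r=10: |-19|>|17| out[10]=361, l++
l=2 r=10: |-15|<=|17| out[9]=289, r--
l=2 r=9: |-15|<=|16| out[8]=256, r--
l=2 r=8: |-15|>|14| out[7]=225, l++
l=3 r=8: |-6|<=|14| out[6]=196, r--
l=3 r=7: |-6|<=|8| out[5]=64, r--
l=3 r=6: |-6|>|-1| out[4]=36, l++
l=4 r=6: |-4|>|-1| out[3]=16, l++

l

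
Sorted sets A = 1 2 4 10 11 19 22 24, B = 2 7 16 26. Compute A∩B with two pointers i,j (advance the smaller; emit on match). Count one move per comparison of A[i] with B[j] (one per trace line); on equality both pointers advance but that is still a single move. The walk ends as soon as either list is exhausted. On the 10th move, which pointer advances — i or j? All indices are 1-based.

i

i=1 j=1: 1<2, i++
i=2 j=1: 2==2 emit, i++,j++
i=3 j=2: 4<7, i++
i=4 j=2: 10>7, j++
i=4 j=3: 10<16, i++
i=5 j=3: 11<16, i++
i=6 j=3: 19>16, j++
i=6 j=4: 19<26, i++
i=7 j=4: 22<26, i++
i=8 j=4: 24<26, i++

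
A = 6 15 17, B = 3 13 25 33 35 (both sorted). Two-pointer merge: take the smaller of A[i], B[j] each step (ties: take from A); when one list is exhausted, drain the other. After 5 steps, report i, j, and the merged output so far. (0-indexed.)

[i=0,j=0] A[i]=6>B[j]=3 take 3 → j++
[i=0,j=1] A[i]=6<=B[j]=13 take 6 → i++
[i=1,j=1] A[i]=15>B[j]=13 take 13 → j++
[i=1,j=2] A[i]=15<=B[j]=25 take 15 → i++
[i=2,j=2] A[i]=17<=B[j]=25 take 17 → i++

i=3, j=2, merged so far=[3, 6, 13, 15, 17]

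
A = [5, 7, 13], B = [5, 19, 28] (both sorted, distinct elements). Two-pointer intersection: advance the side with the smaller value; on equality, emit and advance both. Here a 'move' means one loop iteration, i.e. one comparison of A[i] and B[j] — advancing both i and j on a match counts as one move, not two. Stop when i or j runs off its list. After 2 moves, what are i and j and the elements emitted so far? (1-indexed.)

i=1 j=1: 5==5 emit, i++,j++
i=2 j=2: 7<19, i++

i=3, j=2, emitted=[5]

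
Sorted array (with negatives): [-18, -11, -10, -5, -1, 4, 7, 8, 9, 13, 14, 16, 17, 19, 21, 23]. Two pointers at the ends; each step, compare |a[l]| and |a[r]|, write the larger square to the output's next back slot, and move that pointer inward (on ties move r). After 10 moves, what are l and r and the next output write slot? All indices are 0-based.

l=3, r=8, next write slot=5

l=0 r=15: |-18|<=|23| out[15]=529, r--
l=0 r=14: |-18|<=|21| out[14]=441, r--
l=0 r=13: |-18|<=|19| out[13]=361, r--
l=0 r=12: |-18|>|17| out[12]=324, l++
l=1 r=12: |-11|<=|17| out[11]=289, r--
l=1 r=11: |-11|<=|16| out[10]=256, r--
l=1 r=10: |-11|<=|14| out[9]=196, r--
l=1 r=9: |-11|<=|13| out[8]=169, r--
l=1 r=8: |-11|>|9| out[7]=121, l++
l=2 r=8: |-10|>|9| out[6]=100, l++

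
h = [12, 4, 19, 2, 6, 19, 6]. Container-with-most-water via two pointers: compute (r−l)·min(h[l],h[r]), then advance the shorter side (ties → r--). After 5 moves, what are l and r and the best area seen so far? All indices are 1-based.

l=1 r=7: min(12,6)*6=36 best=36 *, r--
l=1 r=6: min(12,19)*5=60 best=60 *, l++
l=2 r=6: min(4,19)*4=16 best=60, l++
l=3 r=6: min(19,19)*3=57 best=60, r--
l=3 r=5: min(19,6)*2=12 best=60, r--

l=3, r=4, best area=60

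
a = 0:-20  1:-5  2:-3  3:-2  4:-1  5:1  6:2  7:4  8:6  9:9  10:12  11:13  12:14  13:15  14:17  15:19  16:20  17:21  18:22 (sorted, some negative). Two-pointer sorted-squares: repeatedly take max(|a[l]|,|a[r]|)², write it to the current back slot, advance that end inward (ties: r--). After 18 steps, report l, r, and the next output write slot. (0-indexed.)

l=0 r=18: |-20|<=|22| out[18]=484, r--
l=0 r=17: |-20|<=|21| out[17]=441, r--
l=0 r=16: |-20|<=|20| out[16]=400, r--
l=0 r=15: |-20|>|19| out[15]=400, l++
l=1 r=15: |-5|<=|19| out[14]=361, r--
l=1 r=14: |-5|<=|17| out[13]=289, r--
l=1 r=13: |-5|<=|15| out[12]=225, r--
l=1 r=12: |-5|<=|14| out[11]=196, r--
l=1 r=11: |-5|<=|13| out[10]=169, r--
l=1 r=10: |-5|<=|12| out[9]=144, r--
l=1 r=9: |-5|<=|9| out[8]=81, r--
l=1 r=8: |-5|<=|6| out[7]=36, r--
l=1 r=7: |-5|>|4| out[6]=25, l++
l=2 r=7: |-3|<=|4| out[5]=16, r--
l=2 r=6: |-3|>|2| out[4]=9, l++
l=3 r=6: |-2|<=|2| out[3]=4, r--
l=3 r=5: |-2|>|1| out[2]=4, l++
l=4 r=5: |-1|<=|1| out[1]=1, r--

l=4, r=4, next write slot=0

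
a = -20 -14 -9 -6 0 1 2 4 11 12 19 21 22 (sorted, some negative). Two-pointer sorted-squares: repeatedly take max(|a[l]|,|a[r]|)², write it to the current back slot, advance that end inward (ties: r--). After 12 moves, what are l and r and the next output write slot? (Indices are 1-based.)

l=1 r=13: |-20|<=|22| out[13]=484, r--
l=1 r=12: |-20|<=|21| out[12]=441, r--
l=1 r=11: |-20|>|19| out[11]=400, l++
l=2 r=11: |-14|<=|19| out[10]=361, r--
l=2 r=10: |-14|>|12| out[9]=196, l++
l=3 r=10: |-9|<=|12| out[8]=144, r--
l=3 r=9: |-9|<=|11| out[7]=121, r--
l=3 r=8: |-9|>|4| out[6]=81, l++
l=4 r=8: |-6|>|4| out[5]=36, l++
l=5 r=8: |0|<=|4| out[4]=16, r--
l=5 r=7: |0|<=|2| out[3]=4, r--
l=5 r=6: |0|<=|1| out[2]=1, r--

l=5, r=5, next write slot=1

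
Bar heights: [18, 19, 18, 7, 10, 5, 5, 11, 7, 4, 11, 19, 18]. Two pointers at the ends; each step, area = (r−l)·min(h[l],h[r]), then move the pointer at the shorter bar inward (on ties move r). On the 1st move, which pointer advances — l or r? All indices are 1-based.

r

l=1 r=13: min(18,18)*12=216 best=216 *, r--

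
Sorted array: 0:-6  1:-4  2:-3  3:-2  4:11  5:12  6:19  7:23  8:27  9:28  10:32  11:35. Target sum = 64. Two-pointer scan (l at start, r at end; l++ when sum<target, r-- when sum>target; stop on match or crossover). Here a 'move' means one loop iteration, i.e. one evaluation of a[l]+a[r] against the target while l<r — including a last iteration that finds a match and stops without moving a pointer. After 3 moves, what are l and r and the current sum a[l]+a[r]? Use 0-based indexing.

l=3, r=11, sum=33

[0,11] -6+35=29 <64 → l++
[1,11] -4+35=31 <64 → l++
[2,11] -3+35=32 <64 → l++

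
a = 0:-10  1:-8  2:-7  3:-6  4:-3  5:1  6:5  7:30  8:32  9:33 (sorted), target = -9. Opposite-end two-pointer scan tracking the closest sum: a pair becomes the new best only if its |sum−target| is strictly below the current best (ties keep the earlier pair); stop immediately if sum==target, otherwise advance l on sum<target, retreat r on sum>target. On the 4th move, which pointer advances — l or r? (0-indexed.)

[0,9] -10+33=23 d=32 * → r--
[0,8] -10+32=22 d=31 * → r--
[0,7] -10+30=20 d=29 * → r--
[0,6] -10+5=-5 d=4 * → r--

r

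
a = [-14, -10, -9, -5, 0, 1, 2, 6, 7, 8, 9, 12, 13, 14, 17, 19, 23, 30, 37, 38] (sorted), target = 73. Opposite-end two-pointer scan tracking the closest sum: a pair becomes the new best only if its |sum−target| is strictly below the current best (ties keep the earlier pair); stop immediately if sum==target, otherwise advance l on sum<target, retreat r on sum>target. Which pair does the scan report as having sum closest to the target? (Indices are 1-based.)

pair (37, 38) with sum 75 (|Δ|=2)

[1,20] -14+38=24 d=49 * → l++
[2,20] -10+38=28 d=45 * → l++
[3,20] -9+38=29 d=44 * → l++
[4,20] -5+38=33 d=40 * → l++
[5,20] 0+38=38 d=35 * → l++
[6,20] 1+38=39 d=34 * → l++
[7,20] 2+38=40 d=33 * → l++
[8,20] 6+38=44 d=29 * → l++
[9,20] 7+38=45 d=28 * → l++
[10,20] 8+38=46 d=27 * → l++
[11,20] 9+38=47 d=26 * → l++
[12,20] 12+38=50 d=23 * → l++
[13,20] 13+38=51 d=22 * → l++
[14,20] 14+38=52 d=21 * → l++
[15,20] 17+38=55 d=18 * → l++
[16,20] 19+38=57 d=16 * → l++
[17,20] 23+38=61 d=12 * → l++
[18,20] 30+38=68 d=5 * → l++
[19,20] 37+38=75 d=2 * → r--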